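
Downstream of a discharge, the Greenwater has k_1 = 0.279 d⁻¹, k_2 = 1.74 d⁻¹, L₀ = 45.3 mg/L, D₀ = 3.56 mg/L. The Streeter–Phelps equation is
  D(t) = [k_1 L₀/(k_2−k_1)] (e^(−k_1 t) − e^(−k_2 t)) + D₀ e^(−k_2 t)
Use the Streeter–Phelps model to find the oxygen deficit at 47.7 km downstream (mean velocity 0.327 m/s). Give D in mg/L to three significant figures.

D ≈ 5.13 mg/L

Travel time t = x/v = 47.7 km / (0.327 m/s) = 47700 m / 0.327 m/s = 145900 s = 1.688 d.
k_1 L₀/(k_2−k_1) = 0.279×45.3/(1.74−0.279) = 12.64/1.461 = 8.651 mg/L.
e^(−k_1 t) = e^(−0.279×1.688) = 0.6244; e^(−k_2 t) = e^(−1.74×1.688) = 0.05299.
D = 8.651 × (0.6244 − 0.05299) + 3.56 × 0.05299 = 4.943 + 0.1886 = 5.131 mg/L.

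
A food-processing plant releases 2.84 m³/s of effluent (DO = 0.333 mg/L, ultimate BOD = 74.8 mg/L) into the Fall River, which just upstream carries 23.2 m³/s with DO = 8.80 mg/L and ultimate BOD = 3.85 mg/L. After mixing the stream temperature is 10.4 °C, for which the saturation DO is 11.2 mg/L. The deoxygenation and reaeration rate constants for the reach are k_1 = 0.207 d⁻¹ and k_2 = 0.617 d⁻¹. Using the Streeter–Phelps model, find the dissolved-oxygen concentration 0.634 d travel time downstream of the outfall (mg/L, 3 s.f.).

Mixed DO = (23.2×8.80 + 2.84×0.333)/(23.2+2.84) = 205.1/26.04 = 7.877 mg/L.
Mixed L₀ = (23.2×3.85 + 2.84×74.8)/(26.04) = 301.8/26.04 = 11.59 mg/L.
Initial deficit D₀ = C_s − DO₀ = 11.2 − 7.877 = 3.323 mg/L.
D(0.634) = [0.207×11.59/(0.617−0.207)](e^(−0.207×0.634) − e^(−0.617×0.634)) + 3.323 e^(−0.617×0.634)
= 5.851 × (0.8770 − 0.6763) + 3.323 × 0.6763 = 3.422 mg/L.
DO = 11.2 − 3.422 = 7.778 mg/L.

DO ≈ 7.78 mg/L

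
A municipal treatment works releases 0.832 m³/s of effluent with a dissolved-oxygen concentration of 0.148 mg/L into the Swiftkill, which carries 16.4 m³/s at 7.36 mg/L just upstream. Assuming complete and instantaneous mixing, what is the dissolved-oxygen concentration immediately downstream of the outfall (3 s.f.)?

Flow-weighted mixing: C = (Q_r C_r + Q_w C_w)/(Q_r + Q_w)
= (16.4×7.36 + 0.832×0.148)/(16.4 + 0.832) = 120.8/17.23 = 7.012 mg/L.

7.01 mg/L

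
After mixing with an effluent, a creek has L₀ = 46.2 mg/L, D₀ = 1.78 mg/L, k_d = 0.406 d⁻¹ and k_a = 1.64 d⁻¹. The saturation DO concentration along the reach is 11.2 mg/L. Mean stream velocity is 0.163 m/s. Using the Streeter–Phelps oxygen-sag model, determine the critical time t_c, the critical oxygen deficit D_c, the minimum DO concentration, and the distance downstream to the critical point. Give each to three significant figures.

At the critical point dD/dt = 0, so k_d L₀ e^(−k_d t) = k_a D. Substituting D(t) from the Streeter–Phelps equation and solving for t gives
t_c = ln[(k_a/k_d)(1 − D₀(k_a−k_d)/(k_d L₀))] / (k_a−k_d).
Here k_a−k_d = 1.234 d⁻¹ and 1 − D₀(k_a−k_d)/(k_d L₀) = 1 − 1.78×1.234/(0.406×46.2) = 0.8829, so
t_c = ln(4.039 × 0.8829) / 1.234 = 1.272 / 1.234 = 1.030 d.
L(t_c) = L₀ e^(−k_d t_c) = 46.2 × 0.6581 = 30.41 mg/L, and at the critical point k_a D_c = k_d L, so D_c = (0.406/1.64) × 30.41 = 7.527 mg/L.
Minimum DO = C_s − D_c = 11.2 − 7.527 = 3.673 mg/L.
x_c = v t_c = 0.163 m/s × 1.030 d × 86400 s/d = 14510 m ≈ 14.5 km.

t_c ≈ 1.03 d; D_c ≈ 7.53 mg/L; min DO ≈ 3.67 mg/L; x_c ≈ 14.5 km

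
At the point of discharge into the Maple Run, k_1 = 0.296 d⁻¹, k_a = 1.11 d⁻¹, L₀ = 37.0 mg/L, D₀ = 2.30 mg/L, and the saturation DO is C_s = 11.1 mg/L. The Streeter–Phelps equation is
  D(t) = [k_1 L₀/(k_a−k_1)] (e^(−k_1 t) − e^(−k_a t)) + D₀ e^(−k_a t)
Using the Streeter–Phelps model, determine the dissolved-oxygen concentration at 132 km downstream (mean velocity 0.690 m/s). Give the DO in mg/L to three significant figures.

DO ≈ 5.07 mg/L

Travel time t = x/v = 132 km / (0.690 m/s) = 132000 m / 0.690 m/s = 191300 s = 2.214 d.
k_1 L₀/(k_a−k_1) = 0.296×37.0/(1.11−0.296) = 10.95/0.8140 = 13.45 mg/L.
e^(−k_1 t) = e^(−0.296×2.214) = 0.5192; e^(−k_a t) = e^(−1.11×2.214) = 0.08563.
D = 13.45 × (0.5192 − 0.08563) + 2.30 × 0.08563 = 5.834 + 0.1969 = 6.031 mg/L.
DO = C_s − D = 11.1 − 6.031 = 5.069 mg/L.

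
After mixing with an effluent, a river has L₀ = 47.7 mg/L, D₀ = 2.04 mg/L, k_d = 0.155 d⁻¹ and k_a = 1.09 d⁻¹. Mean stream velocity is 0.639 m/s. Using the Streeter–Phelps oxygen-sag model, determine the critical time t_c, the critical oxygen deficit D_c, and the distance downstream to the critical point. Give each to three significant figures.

With k_a/k_d = 7.032 and 1 − D₀(k_a−k_d)/(k_d L₀) = 0.7420,
t_c = ln(7.032 × 0.7420) / (1.09 − 0.155) = ln(5.218) / 0.9350 = 1.652/0.9350 = 1.767 d.
L(t_c) = L₀ e^(−k_d t_c) = 47.7 × 0.7604 = 36.27 mg/L, and at the critical point k_a D_c = k_d L, so D_c = (0.155/1.09) × 36.27 = 5.158 mg/L.
x_c = v t_c = 0.639 m/s × 1.767 d × 86400 s/d = 97550 m ≈ 97.6 km.

t_c ≈ 1.77 d; D_c ≈ 5.16 mg/L; x_c ≈ 97.6 km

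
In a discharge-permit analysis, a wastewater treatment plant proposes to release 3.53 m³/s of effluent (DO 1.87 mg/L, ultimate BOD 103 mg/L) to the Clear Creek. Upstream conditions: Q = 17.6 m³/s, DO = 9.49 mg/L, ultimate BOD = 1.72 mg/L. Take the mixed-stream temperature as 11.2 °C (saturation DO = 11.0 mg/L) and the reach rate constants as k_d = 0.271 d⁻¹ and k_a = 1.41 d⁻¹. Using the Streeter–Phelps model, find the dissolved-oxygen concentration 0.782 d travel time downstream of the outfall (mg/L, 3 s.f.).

Mixed DO = (17.6×9.49 + 3.53×1.87)/(17.6+3.53) = 173.6/21.13 = 8.217 mg/L.
Mixed L₀ = (17.6×1.72 + 3.53×103)/(21.13) = 393.9/21.13 = 18.64 mg/L.
Initial deficit D₀ = C_s − DO₀ = 11.0 − 8.217 = 2.783 mg/L.
D(0.782) = [0.271×18.64/(1.41−0.271)](e^(−0.271×0.782) − e^(−1.41×0.782)) + 2.783 e^(−1.41×0.782)
= 4.435 × (0.8090 − 0.3320) + 2.783 × 0.3320 = 3.040 mg/L.
DO = 11.0 − 3.040 = 7.960 mg/L.

DO ≈ 7.96 mg/L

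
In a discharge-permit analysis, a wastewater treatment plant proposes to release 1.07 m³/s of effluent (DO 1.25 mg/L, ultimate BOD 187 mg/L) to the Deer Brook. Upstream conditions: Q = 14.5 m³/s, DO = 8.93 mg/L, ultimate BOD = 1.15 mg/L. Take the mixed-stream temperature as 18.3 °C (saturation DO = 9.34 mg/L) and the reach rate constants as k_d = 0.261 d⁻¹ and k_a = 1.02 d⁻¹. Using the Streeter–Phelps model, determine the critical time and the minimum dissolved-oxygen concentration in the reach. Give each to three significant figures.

t_c ≈ 1.51 d; minimum DO ≈ 6.94 mg/L

Mixed DO = (14.5×8.93 + 1.07×1.25)/(14.5+1.07) = 130.8/15.57 = 8.402 mg/L.
Mixed L₀ = (14.5×1.15 + 1.07×187)/(15.57) = 216.8/15.57 = 13.92 mg/L.
Initial deficit D₀ = C_s − DO₀ = 9.34 − 8.402 = 0.9378 mg/L.
t_c = (1/0.7590) ln[(1.02/0.261)(1 − 0.9378×0.7590/(0.261×13.92))] = 1.318 × ln(3.143) = 1.509 d.
D_c = (0.261/1.02) × 13.92 × e^(−0.261×1.509) = 0.2559 × 13.92 × 0.6745 = 2.403 mg/L.
Minimum DO = 9.34 − 2.403 = 6.937 mg/L.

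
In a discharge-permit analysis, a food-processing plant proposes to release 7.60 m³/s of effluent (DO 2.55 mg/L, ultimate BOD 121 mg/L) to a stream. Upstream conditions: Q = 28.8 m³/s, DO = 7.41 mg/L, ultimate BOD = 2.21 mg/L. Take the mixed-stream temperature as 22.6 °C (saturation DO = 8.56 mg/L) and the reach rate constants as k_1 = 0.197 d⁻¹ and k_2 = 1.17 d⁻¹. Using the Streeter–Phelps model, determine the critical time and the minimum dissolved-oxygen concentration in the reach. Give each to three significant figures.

Mixed DO = (28.8×7.41 + 7.60×2.55)/(28.8+7.60) = 232.8/36.40 = 6.395 mg/L.
Mixed L₀ = (28.8×2.21 + 7.60×121)/(36.40) = 983.2/36.40 = 27.01 mg/L.
Initial deficit D₀ = C_s − DO₀ = 8.56 − 6.395 = 2.165 mg/L.
t_c = (1/0.9730) ln[(1.17/0.197)(1 − 2.165×0.9730/(0.197×27.01))] = 1.028 × ln(3.588) = 1.313 d.
D_c = (0.197/1.17) × 27.01 × e^(−0.197×1.313) = 0.1684 × 27.01 × 0.7721 = 3.512 mg/L.
Minimum DO = 8.56 − 3.512 = 5.048 mg/L.

t_c ≈ 1.31 d; minimum DO ≈ 5.05 mg/L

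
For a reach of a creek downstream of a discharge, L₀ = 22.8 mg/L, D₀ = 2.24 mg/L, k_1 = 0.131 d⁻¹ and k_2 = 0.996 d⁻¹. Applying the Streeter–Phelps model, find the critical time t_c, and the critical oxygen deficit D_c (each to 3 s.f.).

At the critical point dD/dt = 0, so k_1 L₀ e^(−k_1 t) = k_2 D. Substituting D(t) from the Streeter–Phelps equation and solving for t gives
t_c = ln[(k_2/k_1)(1 − D₀(k_2−k_1)/(k_1 L₀))] / (k_2−k_1).
Here k_2−k_1 = 0.8650 d⁻¹ and 1 − D₀(k_2−k_1)/(k_1 L₀) = 1 − 2.24×0.8650/(0.131×22.8) = 0.3513, so
t_c = ln(7.603 × 0.3513) / 0.8650 = 0.9824 / 0.8650 = 1.136 d.
D_c = (k_1/k_2) L₀ e^(−k_1 t_c) = (0.131/0.996) × 22.8 × e^(−0.131×1.136) = 0.1315 × 22.8 × 0.8618 = 2.584 mg/L.

t_c ≈ 1.14 d; D_c ≈ 2.58 mg/L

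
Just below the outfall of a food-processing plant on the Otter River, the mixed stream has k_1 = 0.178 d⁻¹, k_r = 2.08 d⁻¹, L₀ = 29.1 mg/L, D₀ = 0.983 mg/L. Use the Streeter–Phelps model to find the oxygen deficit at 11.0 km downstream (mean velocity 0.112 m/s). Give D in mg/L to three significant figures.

D ≈ 2.06 mg/L

Travel time t = x/v = 11.0 km / (0.112 m/s) = 11000 m / 0.112 m/s = 98210 s = 1.137 d.
k_1 L₀/(k_r−k_1) = 0.178×29.1/(2.08−0.178) = 5.180/1.902 = 2.723 mg/L.
e^(−k_1 t) = e^(−0.178×1.137) = 0.8168; e^(−k_r t) = e^(−2.08×1.137) = 0.09400.
D = 2.723 × (0.8168 − 0.09400) + 0.983 × 0.09400 = 1.968 + 0.09241 = 2.061 mg/L.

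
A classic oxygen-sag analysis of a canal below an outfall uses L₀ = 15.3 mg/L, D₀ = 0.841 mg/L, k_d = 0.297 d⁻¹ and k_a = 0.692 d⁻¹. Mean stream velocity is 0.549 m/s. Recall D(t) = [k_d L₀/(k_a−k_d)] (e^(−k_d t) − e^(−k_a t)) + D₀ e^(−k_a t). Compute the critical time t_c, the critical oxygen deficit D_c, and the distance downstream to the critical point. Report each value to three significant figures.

With k_a/k_d = 2.330 and 1 − D₀(k_a−k_d)/(k_d L₀) = 0.9269,
t_c = ln(2.330 × 0.9269) / (0.692 − 0.297) = ln(2.160) / 0.3950 = 0.7699/0.3950 = 1.949 d.
L(t_c) = L₀ e^(−k_d t_c) = 15.3 × 0.5605 = 8.576 mg/L, and at the critical point k_a D_c = k_d L, so D_c = (0.297/0.692) × 8.576 = 3.681 mg/L.
x_c = v t_c = 0.549 m/s × 1.949 d × 86400 s/d = 92460 m ≈ 92.5 km.

t_c ≈ 1.95 d; D_c ≈ 3.68 mg/L; x_c ≈ 92.5 km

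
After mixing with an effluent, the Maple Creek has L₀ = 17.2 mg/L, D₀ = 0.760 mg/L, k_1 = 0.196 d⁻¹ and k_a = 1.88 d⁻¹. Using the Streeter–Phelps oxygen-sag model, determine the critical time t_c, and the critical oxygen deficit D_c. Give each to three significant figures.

t_c ≈ 1.06 d; D_c ≈ 1.46 mg/L

With k_a/k_1 = 9.592 and 1 − D₀(k_a−k_1)/(k_1 L₀) = 0.6204,
t_c = ln(9.592 × 0.6204) / (1.88 − 0.196) = ln(5.950) / 1.684 = 1.783/1.684 = 1.059 d.
L(t_c) = L₀ e^(−k_1 t_c) = 17.2 × 0.8126 = 13.98 mg/L, and at the critical point k_a D_c = k_1 L, so D_c = (0.196/1.88) × 13.98 = 1.457 mg/L.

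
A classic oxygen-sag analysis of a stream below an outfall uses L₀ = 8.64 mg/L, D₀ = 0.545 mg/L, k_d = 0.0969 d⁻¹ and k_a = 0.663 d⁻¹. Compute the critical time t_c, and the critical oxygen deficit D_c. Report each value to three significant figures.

At the critical point dD/dt = 0, so k_d L₀ e^(−k_d t) = k_a D. Substituting D(t) from the Streeter–Phelps equation and solving for t gives
t_c = ln[(k_a/k_d)(1 − D₀(k_a−k_d)/(k_d L₀))] / (k_a−k_d).
Here k_a−k_d = 0.5661 d⁻¹ and 1 − D₀(k_a−k_d)/(k_d L₀) = 1 − 0.545×0.5661/(0.0969×8.64) = 0.6315, so
t_c = ln(6.842 × 0.6315) / 0.5661 = 1.463 / 0.5661 = 2.585 d.
D_c = (k_d/k_a) L₀ e^(−k_d t_c) = (0.0969/0.663) × 8.64 × e^(−0.0969×2.585) = 0.1462 × 8.64 × 0.7784 = 0.9830 mg/L.

t_c ≈ 2.59 d; D_c ≈ 0.983 mg/L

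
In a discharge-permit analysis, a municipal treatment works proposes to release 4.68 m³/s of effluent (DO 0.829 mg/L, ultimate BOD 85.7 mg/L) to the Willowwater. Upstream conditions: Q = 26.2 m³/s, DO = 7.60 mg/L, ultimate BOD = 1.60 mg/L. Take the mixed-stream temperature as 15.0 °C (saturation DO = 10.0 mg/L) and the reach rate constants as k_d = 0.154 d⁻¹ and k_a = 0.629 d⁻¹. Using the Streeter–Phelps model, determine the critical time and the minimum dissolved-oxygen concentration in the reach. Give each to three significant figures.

t_c ≈ 0.154 d; minimum DO ≈ 6.57 mg/L

Mixed DO = (26.2×7.60 + 4.68×0.829)/(26.2+4.68) = 203.0/30.88 = 6.574 mg/L.
Mixed L₀ = (26.2×1.60 + 4.68×85.7)/(30.88) = 443.0/30.88 = 14.35 mg/L.
Initial deficit D₀ = C_s − DO₀ = 10.0 − 6.574 = 3.426 mg/L.
t_c = (1/0.4750) ln[(0.629/0.154)(1 − 3.426×0.4750/(0.154×14.35))] = 2.105 × ln(1.076) = 0.1535 d.
D_c = (0.154/0.629) × 14.35 × e^(−0.154×0.1535) = 0.2448 × 14.35 × 0.9766 = 3.430 mg/L.
Minimum DO = 10.0 − 3.430 = 6.570 mg/L.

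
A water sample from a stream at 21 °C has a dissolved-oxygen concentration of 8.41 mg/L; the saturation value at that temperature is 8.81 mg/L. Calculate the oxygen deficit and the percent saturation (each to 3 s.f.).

D ≈ 0.400 mg/L; 95.5 % saturation

D = C_s − C = 8.81 − 8.41 = 0.400 mg/L.
% saturation = 8.41/8.81 × 100 = 95.5 %.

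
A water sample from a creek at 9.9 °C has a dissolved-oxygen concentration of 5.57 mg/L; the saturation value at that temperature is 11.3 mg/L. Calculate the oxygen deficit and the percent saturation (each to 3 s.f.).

D = C_s − C = 11.3 − 5.57 = 5.73 mg/L.
% saturation = 5.57/11.3 × 100 = 49.3 %.

D ≈ 5.73 mg/L; 49.3 % saturation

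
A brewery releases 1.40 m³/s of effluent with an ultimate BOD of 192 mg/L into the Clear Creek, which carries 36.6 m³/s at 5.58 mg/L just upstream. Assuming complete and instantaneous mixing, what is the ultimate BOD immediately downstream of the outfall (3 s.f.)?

12.4 mg/L

Flow-weighted mixing: C = (Q_r C_r + Q_w C_w)/(Q_r + Q_w)
= (36.6×5.58 + 1.40×192)/(36.6 + 1.40) = 473.0/38.00 = 12.45 mg/L.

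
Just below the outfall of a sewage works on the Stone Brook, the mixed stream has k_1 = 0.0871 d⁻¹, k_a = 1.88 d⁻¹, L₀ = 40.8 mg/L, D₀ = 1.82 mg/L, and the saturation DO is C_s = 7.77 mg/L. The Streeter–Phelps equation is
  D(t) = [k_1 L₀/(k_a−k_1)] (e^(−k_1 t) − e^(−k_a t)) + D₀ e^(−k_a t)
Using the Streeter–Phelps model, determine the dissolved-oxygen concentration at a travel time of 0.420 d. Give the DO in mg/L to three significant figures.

DO ≈ 5.93 mg/L

k_1 L₀/(k_a−k_1) = 0.0871×40.8/(1.88−0.0871) = 3.554/1.793 = 1.982 mg/L.
e^(−k_1 t) = e^(−0.0871×0.4200) = 0.9641; e^(−k_a t) = e^(−1.88×0.4200) = 0.4540.
D = 1.982 × (0.9641 − 0.4540) + 1.82 × 0.4540 = 1.011 + 0.8263 = 1.837 mg/L.
DO = C_s − D = 7.77 − 1.837 = 5.933 mg/L.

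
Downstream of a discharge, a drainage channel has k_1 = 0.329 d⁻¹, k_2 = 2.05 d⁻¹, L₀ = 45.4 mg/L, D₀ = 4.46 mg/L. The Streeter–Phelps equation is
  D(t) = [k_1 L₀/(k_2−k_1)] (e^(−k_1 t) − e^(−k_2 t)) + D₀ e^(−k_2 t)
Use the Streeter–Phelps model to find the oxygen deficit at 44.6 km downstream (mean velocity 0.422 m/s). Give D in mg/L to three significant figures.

D ≈ 5.46 mg/L

Travel time t = x/v = 44.6 km / (0.422 m/s) = 44600 m / 0.422 m/s = 105700 s = 1.223 d.
k_1 L₀/(k_2−k_1) = 0.329×45.4/(2.05−0.329) = 14.94/1.721 = 8.679 mg/L.
e^(−k_1 t) = e^(−0.329×1.223) = 0.6687; e^(−k_2 t) = e^(−2.05×1.223) = 0.08146.
D = 8.679 × (0.6687 − 0.08146) + 4.46 × 0.08146 = 5.097 + 0.3633 = 5.460 mg/L.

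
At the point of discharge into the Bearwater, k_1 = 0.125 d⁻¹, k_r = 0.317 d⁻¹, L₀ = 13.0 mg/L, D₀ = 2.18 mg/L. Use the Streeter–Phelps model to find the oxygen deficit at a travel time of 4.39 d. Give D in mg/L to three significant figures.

k_1 L₀/(k_r−k_1) = 0.125×13.0/(0.317−0.125) = 1.625/0.1920 = 8.464 mg/L.
e^(−k_1 t) = e^(−0.125×4.390) = 0.5777; e^(−k_r t) = e^(−0.317×4.390) = 0.2487.
D = 8.464 × (0.5777 − 0.2487) + 2.18 × 0.2487 = 2.785 + 0.5421 = 3.327 mg/L.

D ≈ 3.33 mg/L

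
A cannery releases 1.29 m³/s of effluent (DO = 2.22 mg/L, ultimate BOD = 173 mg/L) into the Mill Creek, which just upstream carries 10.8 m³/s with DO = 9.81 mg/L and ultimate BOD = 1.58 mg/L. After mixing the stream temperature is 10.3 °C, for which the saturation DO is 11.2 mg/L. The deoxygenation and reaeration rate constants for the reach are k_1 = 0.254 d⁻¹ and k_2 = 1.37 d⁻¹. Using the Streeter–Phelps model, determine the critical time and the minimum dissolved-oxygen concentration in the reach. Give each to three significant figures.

t_c ≈ 0.913 d; minimum DO ≈ 8.28 mg/L

Mixed DO = (10.8×9.81 + 1.29×2.22)/(10.8+1.29) = 108.8/12.09 = 9.000 mg/L.
Mixed L₀ = (10.8×1.58 + 1.29×173)/(12.09) = 240.2/12.09 = 19.87 mg/L.
Initial deficit D₀ = C_s − DO₀ = 11.2 − 9.000 = 2.200 mg/L.
t_c = (1/1.116) ln[(1.37/0.254)(1 − 2.200×1.116/(0.254×19.87))] = 0.8961 × ln(2.770) = 0.9130 d.
D_c = (0.254/1.37) × 19.87 × e^(−0.254×0.9130) = 0.1854 × 19.87 × 0.7930 = 2.922 mg/L.
Minimum DO = 11.2 − 2.922 = 8.278 mg/L.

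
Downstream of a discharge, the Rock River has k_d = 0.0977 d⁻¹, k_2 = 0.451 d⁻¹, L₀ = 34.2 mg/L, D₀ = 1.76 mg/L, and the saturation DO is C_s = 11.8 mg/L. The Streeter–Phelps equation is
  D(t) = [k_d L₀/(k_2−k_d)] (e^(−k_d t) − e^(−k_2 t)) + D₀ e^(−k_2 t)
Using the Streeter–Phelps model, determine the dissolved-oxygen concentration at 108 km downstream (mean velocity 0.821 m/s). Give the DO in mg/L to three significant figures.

DO ≈ 7.52 mg/L

Travel time t = x/v = 108 km / (0.821 m/s) = 108000 m / 0.821 m/s = 131500 s = 1.523 d.
k_d L₀/(k_2−k_d) = 0.0977×34.2/(0.451−0.0977) = 3.341/0.3533 = 9.458 mg/L.
e^(−k_d t) = e^(−0.0977×1.523) = 0.8618; e^(−k_2 t) = e^(−0.451×1.523) = 0.5033.
D = 9.458 × (0.8618 − 0.5033) + 1.76 × 0.5033 = 3.391 + 0.8857 = 4.277 mg/L.
DO = C_s − D = 11.8 − 4.277 = 7.523 mg/L.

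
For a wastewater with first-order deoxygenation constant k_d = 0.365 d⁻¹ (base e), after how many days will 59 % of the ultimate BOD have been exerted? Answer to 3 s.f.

y/L₀ = 1 − e^(−k_d t) = 0.59 ⇒ e^(−k_d t) = 0.410
t = −ln(0.410) / 0.365 = 0.8916 / 0.365 = 2.443 d.

t ≈ 2.44 d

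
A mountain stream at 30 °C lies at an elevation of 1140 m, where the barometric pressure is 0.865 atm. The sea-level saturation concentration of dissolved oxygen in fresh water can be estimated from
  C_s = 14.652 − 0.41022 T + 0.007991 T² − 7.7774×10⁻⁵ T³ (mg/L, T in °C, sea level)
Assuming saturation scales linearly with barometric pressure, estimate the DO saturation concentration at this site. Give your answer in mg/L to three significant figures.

At sea level: C_s = 14.652 − 0.41022×30 + 0.007991×30² − 7.7774×10⁻⁵×30³ = 7.437 mg/L.
Pressure correction: C_s' = 7.437 × 0.865 = 6.433 mg/L.

C_s ≈ 6.43 mg/L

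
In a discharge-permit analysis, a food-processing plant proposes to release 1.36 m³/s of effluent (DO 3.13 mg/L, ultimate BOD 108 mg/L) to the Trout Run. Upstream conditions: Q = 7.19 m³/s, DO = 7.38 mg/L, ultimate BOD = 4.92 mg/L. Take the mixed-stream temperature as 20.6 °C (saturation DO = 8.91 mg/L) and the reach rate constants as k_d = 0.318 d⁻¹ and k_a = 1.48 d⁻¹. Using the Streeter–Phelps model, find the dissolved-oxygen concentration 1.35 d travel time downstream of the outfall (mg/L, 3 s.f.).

Mixed DO = (7.19×7.38 + 1.36×3.13)/(7.19+1.36) = 57.32/8.550 = 6.704 mg/L.
Mixed L₀ = (7.19×4.92 + 1.36×108)/(8.550) = 182.3/8.550 = 21.32 mg/L.
Initial deficit D₀ = C_s − DO₀ = 8.91 − 6.704 = 2.206 mg/L.
D(1.35) = [0.318×21.32/(1.48−0.318)](e^(−0.318×1.35) − e^(−1.48×1.35)) + 2.206 e^(−1.48×1.35)
= 5.834 × (0.6510 − 0.1356) + 2.206 × 0.1356 = 3.306 mg/L.
DO = 8.91 − 3.306 = 5.604 mg/L.

DO ≈ 5.60 mg/L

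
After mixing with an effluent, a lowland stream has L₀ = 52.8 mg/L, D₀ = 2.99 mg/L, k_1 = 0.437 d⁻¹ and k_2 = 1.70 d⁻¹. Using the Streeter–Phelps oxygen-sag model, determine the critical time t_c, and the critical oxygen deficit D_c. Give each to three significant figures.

t_c ≈ 0.934 d; D_c ≈ 9.02 mg/L

With k_2/k_1 = 3.890 and 1 − D₀(k_2−k_1)/(k_1 L₀) = 0.8363,
t_c = ln(3.890 × 0.8363) / (1.70 − 0.437) = ln(3.253) / 1.263 = 1.180/1.263 = 0.9341 d.
L(t_c) = L₀ e^(−k_1 t_c) = 52.8 × 0.6649 = 35.10 mg/L, and at the critical point k_2 D_c = k_1 L, so D_c = (0.437/1.70) × 35.10 = 9.024 mg/L.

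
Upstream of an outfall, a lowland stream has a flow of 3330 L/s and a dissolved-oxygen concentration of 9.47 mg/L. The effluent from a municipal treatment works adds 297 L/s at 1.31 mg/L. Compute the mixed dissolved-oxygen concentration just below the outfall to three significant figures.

Flow-weighted mixing: C = (Q_r C_r + Q_w C_w)/(Q_r + Q_w)
= (3330×9.47 + 297×1.31)/(3330 + 297) = 31920/3627 = 8.802 mg/L.

8.80 mg/L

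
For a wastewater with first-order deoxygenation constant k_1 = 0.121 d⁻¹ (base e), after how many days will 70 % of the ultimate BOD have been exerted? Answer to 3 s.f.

y/L₀ = 1 − e^(−k_1 t) = 0.70 ⇒ e^(−k_1 t) = 0.300
t = −ln(0.300) / 0.121 = 1.204 / 0.121 = 9.950 d.

t ≈ 9.95 d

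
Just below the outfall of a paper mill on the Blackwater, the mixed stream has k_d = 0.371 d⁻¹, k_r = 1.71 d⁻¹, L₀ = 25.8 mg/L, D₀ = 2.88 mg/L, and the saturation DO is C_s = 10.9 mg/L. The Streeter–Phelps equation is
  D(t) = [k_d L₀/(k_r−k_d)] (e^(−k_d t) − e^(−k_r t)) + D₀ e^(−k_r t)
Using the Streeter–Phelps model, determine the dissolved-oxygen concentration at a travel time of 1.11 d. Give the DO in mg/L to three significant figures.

DO ≈ 6.80 mg/L

k_d L₀/(k_r−k_d) = 0.371×25.8/(1.71−0.371) = 9.572/1.339 = 7.148 mg/L.
e^(−k_d t) = e^(−0.371×1.110) = 0.6625; e^(−k_r t) = e^(−1.71×1.110) = 0.1499.
D = 7.148 × (0.6625 − 0.1499) + 2.88 × 0.1499 = 3.664 + 0.4316 = 4.096 mg/L.
DO = C_s − D = 10.9 − 4.096 = 6.804 mg/L.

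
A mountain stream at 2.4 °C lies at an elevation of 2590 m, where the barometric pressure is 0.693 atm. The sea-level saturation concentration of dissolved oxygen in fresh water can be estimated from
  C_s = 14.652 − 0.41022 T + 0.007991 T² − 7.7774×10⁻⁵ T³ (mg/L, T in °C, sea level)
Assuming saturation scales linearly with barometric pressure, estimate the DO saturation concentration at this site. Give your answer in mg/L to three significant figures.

At sea level: C_s = 14.652 − 0.41022×2.4 + 0.007991×2.4² − 7.7774×10⁻⁵×2.4³ = 13.71 mg/L.
Pressure correction: C_s' = 13.71 × 0.693 = 9.503 mg/L.

C_s ≈ 9.50 mg/L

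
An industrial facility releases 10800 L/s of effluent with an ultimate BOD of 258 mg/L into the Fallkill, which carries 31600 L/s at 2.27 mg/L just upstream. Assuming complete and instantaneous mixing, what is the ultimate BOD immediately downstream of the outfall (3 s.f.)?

Flow-weighted mixing: C = (Q_r C_r + Q_w C_w)/(Q_r + Q_w)
= (31600×2.27 + 10800×258)/(31600 + 10800) = 2.858×10^6/42400 = 67.41 mg/L.

67.4 mg/L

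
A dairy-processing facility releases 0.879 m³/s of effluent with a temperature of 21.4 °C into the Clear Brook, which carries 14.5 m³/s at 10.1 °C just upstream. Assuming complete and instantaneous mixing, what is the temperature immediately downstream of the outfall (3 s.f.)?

Flow-weighted mixing: C = (Q_r C_r + Q_w C_w)/(Q_r + Q_w)
= (14.5×10.1 + 0.879×21.4)/(14.5 + 0.879) = 165.3/15.38 = 10.75 °C.

10.7 °C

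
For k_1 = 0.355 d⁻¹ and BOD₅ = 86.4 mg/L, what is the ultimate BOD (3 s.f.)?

L₀ ≈ 104 mg/L

BOD₅ = L₀(1 − e^(−5k_1)) ⇒ L₀ = BOD₅ / (1 − e^(−5×0.355))
= 86.4 / (1 − 0.1695) = 86.4 / 0.8305 = 104.0 mg/L.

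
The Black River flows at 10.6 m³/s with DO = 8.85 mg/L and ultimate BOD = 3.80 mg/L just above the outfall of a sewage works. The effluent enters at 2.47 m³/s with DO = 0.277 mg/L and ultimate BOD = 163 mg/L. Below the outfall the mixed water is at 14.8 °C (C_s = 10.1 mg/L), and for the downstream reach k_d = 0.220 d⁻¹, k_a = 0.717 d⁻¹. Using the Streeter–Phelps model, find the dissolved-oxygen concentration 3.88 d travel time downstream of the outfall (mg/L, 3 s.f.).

Mixed DO = (10.6×8.85 + 2.47×0.277)/(10.6+2.47) = 94.49/13.07 = 7.230 mg/L.
Mixed L₀ = (10.6×3.80 + 2.47×163)/(13.07) = 442.9/13.07 = 33.89 mg/L.
Initial deficit D₀ = C_s − DO₀ = 10.1 − 7.230 = 2.870 mg/L.
D(3.88) = [0.220×33.89/(0.717−0.220)](e^(−0.220×3.88) − e^(−0.717×3.88)) + 2.870 e^(−0.717×3.88)
= 15.00 × (0.4259 − 0.06192) + 2.870 × 0.06192 = 5.637 mg/L.
DO = 10.1 − 5.637 = 4.463 mg/L.

DO ≈ 4.46 mg/L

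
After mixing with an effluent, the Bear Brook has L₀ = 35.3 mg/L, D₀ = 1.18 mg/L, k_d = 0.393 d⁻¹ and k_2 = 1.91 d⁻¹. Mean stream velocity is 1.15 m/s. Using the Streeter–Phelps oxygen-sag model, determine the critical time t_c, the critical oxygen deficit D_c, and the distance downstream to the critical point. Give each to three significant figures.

t_c ≈ 0.951 d; D_c ≈ 5.00 mg/L; x_c ≈ 94.5 km

At the critical point dD/dt = 0, so k_d L₀ e^(−k_d t) = k_2 D. Substituting D(t) from the Streeter–Phelps equation and solving for t gives
t_c = ln[(k_2/k_d)(1 − D₀(k_2−k_d)/(k_d L₀))] / (k_2−k_d).
Here k_2−k_d = 1.517 d⁻¹ and 1 − D₀(k_2−k_d)/(k_d L₀) = 1 − 1.18×1.517/(0.393×35.3) = 0.8710, so
t_c = ln(4.860 × 0.8710) / 1.517 = 1.443 / 1.517 = 0.9512 d.
L(t_c) = L₀ e^(−k_d t_c) = 35.3 × 0.6881 = 24.29 mg/L, and at the critical point k_2 D_c = k_d L, so D_c = (0.393/1.91) × 24.29 = 4.998 mg/L.
x_c = v t_c = 1.15 m/s × 0.9512 d × 86400 s/d = 94510 m ≈ 94.5 km.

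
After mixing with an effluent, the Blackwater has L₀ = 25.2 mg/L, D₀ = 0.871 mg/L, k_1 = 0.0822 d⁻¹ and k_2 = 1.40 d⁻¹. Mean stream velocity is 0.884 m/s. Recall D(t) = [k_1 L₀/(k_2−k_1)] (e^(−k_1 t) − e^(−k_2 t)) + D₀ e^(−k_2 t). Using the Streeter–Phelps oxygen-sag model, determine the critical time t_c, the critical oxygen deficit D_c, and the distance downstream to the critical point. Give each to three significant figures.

t_c ≈ 1.54 d; D_c ≈ 1.30 mg/L; x_c ≈ 118 km

At the critical point dD/dt = 0, so k_1 L₀ e^(−k_1 t) = k_2 D. Substituting D(t) from the Streeter–Phelps equation and solving for t gives
t_c = ln[(k_2/k_1)(1 − D₀(k_2−k_1)/(k_1 L₀))] / (k_2−k_1).
Here k_2−k_1 = 1.318 d⁻¹ and 1 − D₀(k_2−k_1)/(k_1 L₀) = 1 − 0.871×1.318/(0.0822×25.2) = 0.4459, so
t_c = ln(17.03 × 0.4459) / 1.318 = 2.027 / 1.318 = 1.538 d.
L(t_c) = L₀ e^(−k_1 t_c) = 25.2 × 0.8812 = 22.21 mg/L, and at the critical point k_2 D_c = k_1 L, so D_c = (0.0822/1.40) × 22.21 = 1.304 mg/L.
x_c = v t_c = 0.884 m/s × 1.538 d × 86400 s/d = 117500 m ≈ 118 km.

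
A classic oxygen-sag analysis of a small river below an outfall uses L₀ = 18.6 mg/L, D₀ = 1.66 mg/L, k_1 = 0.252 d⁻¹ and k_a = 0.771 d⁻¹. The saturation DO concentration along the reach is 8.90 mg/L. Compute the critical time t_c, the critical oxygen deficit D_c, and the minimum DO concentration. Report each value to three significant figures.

At the critical point dD/dt = 0, so k_1 L₀ e^(−k_1 t) = k_a D. Substituting D(t) from the Streeter–Phelps equation and solving for t gives
t_c = ln[(k_a/k_1)(1 − D₀(k_a−k_1)/(k_1 L₀))] / (k_a−k_1).
Here k_a−k_1 = 0.5190 d⁻¹ and 1 − D₀(k_a−k_1)/(k_1 L₀) = 1 − 1.66×0.5190/(0.252×18.6) = 0.8162, so
t_c = ln(3.060 × 0.8162) / 0.5190 = 0.9152 / 0.5190 = 1.763 d.
D_c = (k_1/k_a) L₀ e^(−k_1 t_c) = (0.252/0.771) × 18.6 × e^(−0.252×1.763) = 0.3268 × 18.6 × 0.6412 = 3.898 mg/L.
Minimum DO = C_s − D_c = 8.90 − 3.898 = 5.002 mg/L.

t_c ≈ 1.76 d; D_c ≈ 3.90 mg/L; min DO ≈ 5.00 mg/L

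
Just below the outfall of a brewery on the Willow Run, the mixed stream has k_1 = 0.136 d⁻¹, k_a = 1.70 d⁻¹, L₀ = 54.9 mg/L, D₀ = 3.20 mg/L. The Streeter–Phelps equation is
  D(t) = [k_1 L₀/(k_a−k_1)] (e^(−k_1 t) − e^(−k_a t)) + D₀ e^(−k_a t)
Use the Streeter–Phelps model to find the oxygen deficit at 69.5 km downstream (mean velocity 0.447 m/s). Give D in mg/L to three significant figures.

D ≈ 3.66 mg/L

Travel time t = x/v = 69.5 km / (0.447 m/s) = 69500 m / 0.447 m/s = 155500 s = 1.800 d.
k_1 L₀/(k_a−k_1) = 0.136×54.9/(1.70−0.136) = 7.466/1.564 = 4.774 mg/L.
e^(−k_1 t) = e^(−0.136×1.800) = 0.7829; e^(−k_a t) = e^(−1.70×1.800) = 0.04692.
D = 4.774 × (0.7829 − 0.04692) + 3.20 × 0.04692 = 3.514 + 0.1502 = 3.664 mg/L.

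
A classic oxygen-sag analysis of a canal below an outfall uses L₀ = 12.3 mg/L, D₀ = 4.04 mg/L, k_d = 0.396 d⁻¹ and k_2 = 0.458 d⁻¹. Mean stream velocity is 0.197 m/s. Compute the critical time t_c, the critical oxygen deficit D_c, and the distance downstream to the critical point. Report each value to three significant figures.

t_c ≈ 1.49 d; D_c ≈ 5.88 mg/L; x_c ≈ 25.4 km

With k_2/k_d = 1.157 and 1 − D₀(k_2−k_d)/(k_d L₀) = 0.9486,
t_c = ln(1.157 × 0.9486) / (0.458 − 0.396) = ln(1.097) / 0.06200 = 0.09266/0.06200 = 1.495 d.
L(t_c) = L₀ e^(−k_d t_c) = 12.3 × 0.5533 = 6.806 mg/L, and at the critical point k_2 D_c = k_d L, so D_c = (0.396/0.458) × 6.806 = 5.884 mg/L.
x_c = v t_c = 0.197 m/s × 1.495 d × 86400 s/d = 25440 m ≈ 25.4 km.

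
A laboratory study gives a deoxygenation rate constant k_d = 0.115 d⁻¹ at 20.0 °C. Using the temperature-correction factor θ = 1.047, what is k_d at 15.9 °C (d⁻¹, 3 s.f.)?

k_d ≈ 0.0953 d⁻¹

k_d(T₂) = k_d(T₁) · θ^(T₂−T₁) = 0.115 × 1.047^(15.9−20.0)
= 0.115 × 1.047^-4.10 = 0.115 × 0.8284 = 0.09526 d⁻¹.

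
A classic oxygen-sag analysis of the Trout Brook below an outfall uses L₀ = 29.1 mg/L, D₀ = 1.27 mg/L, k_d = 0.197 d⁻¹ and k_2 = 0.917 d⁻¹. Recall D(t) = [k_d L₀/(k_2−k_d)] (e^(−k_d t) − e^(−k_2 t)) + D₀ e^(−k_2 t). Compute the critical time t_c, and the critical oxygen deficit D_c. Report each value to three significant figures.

t_c = [1/(k_2−k_d)] ln[(k_2/k_d)(1 − D₀(k_2−k_d)/(k_d L₀))]
= [1/(0.917−0.197)] ln[(0.917/0.197)(1 − 1.27×0.7200/(0.197×29.1))]
= (1/0.7200) ln[4.655 × 0.8405] = 1.389 × ln(3.912) = 1.389 × 1.364 = 1.895 d.
D_c = (k_d/k_2) L₀ e^(−k_d t_c) = (0.197/0.917) × 29.1 × e^(−0.197×1.895) = 0.2148 × 29.1 × 0.6885 = 4.304 mg/L.

t_c ≈ 1.89 d; D_c ≈ 4.30 mg/L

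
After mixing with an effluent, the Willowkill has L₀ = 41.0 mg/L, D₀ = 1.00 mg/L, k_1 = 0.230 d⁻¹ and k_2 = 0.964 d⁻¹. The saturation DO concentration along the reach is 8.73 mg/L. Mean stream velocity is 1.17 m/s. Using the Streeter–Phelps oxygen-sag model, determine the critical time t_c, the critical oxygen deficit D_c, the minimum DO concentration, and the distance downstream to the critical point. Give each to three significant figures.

t_c ≈ 1.84 d; D_c ≈ 6.40 mg/L; min DO ≈ 2.33 mg/L; x_c ≈ 186 km

With k_2/k_1 = 4.191 and 1 − D₀(k_2−k_1)/(k_1 L₀) = 0.9222,
t_c = ln(4.191 × 0.9222) / (0.964 − 0.230) = ln(3.865) / 0.7340 = 1.352/0.7340 = 1.842 d.
L(t_c) = L₀ e^(−k_1 t_c) = 41.0 × 0.6547 = 26.84 mg/L, and at the critical point k_2 D_c = k_1 L, so D_c = (0.230/0.964) × 26.84 = 6.404 mg/L.
Minimum DO = C_s − D_c = 8.73 − 6.404 = 2.326 mg/L.
x_c = v t_c = 1.17 m/s × 1.842 d × 86400 s/d = 186200 m ≈ 186 km.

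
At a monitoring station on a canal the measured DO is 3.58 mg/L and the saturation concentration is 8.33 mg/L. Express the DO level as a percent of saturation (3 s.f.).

43.0 % saturation

% saturation = C/C_s × 100 = 3.58/8.33 × 100 = 43.0 %.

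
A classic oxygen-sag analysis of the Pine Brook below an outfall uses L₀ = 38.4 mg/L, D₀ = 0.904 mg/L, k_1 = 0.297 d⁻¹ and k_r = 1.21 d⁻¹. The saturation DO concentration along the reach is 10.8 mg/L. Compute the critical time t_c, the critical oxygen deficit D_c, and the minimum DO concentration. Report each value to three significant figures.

With k_r/k_1 = 4.074 and 1 − D₀(k_r−k_1)/(k_1 L₀) = 0.9276,
t_c = ln(4.074 × 0.9276) / (1.21 − 0.297) = ln(3.779) / 0.9130 = 1.330/0.9130 = 1.456 d.
L(t_c) = L₀ e^(−k_1 t_c) = 38.4 × 0.6489 = 24.92 mg/L, and at the critical point k_r D_c = k_1 L, so D_c = (0.297/1.21) × 24.92 = 6.116 mg/L.
Minimum DO = C_s − D_c = 10.8 − 6.116 = 4.684 mg/L.

t_c ≈ 1.46 d; D_c ≈ 6.12 mg/L; min DO ≈ 4.68 mg/L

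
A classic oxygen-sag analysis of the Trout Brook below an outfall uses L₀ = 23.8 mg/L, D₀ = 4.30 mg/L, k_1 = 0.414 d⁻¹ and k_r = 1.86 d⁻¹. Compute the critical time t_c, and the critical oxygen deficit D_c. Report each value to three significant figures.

t_c = [1/(k_r−k_1)] ln[(k_r/k_1)(1 − D₀(k_r−k_1)/(k_1 L₀))]
= [1/(1.86−0.414)] ln[(1.86/0.414)(1 − 4.30×1.446/(0.414×23.8))]
= (1/1.446) ln[4.493 × 0.3690] = 0.6916 × ln(1.658) = 0.6916 × 0.5054 = 0.3495 d.
L(t_c) = L₀ e^(−k_1 t_c) = 23.8 × 0.8653 = 20.59 mg/L, and at the critical point k_r D_c = k_1 L, so D_c = (0.414/1.86) × 20.59 = 4.584 mg/L.

t_c ≈ 0.350 d; D_c ≈ 4.58 mg/L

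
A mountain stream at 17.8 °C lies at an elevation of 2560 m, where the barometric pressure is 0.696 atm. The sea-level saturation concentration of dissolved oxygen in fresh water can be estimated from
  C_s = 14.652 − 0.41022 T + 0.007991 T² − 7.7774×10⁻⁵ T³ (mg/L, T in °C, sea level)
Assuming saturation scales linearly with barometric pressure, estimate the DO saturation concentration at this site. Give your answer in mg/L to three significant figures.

At sea level: C_s = 14.652 − 0.41022×17.8 + 0.007991×17.8² − 7.7774×10⁻⁵×17.8³ = 9.443 mg/L.
Pressure correction: C_s' = 9.443 × 0.696 = 6.573 mg/L.

C_s ≈ 6.57 mg/L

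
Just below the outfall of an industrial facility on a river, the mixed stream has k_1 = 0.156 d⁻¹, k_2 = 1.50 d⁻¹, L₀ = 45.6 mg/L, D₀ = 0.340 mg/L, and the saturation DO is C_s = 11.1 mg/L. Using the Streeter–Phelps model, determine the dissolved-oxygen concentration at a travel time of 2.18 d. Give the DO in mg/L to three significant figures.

DO ≈ 7.52 mg/L

k_1 L₀/(k_2−k_1) = 0.156×45.6/(1.50−0.156) = 7.114/1.344 = 5.293 mg/L.
e^(−k_1 t) = e^(−0.156×2.180) = 0.7117; e^(−k_2 t) = e^(−1.50×2.180) = 0.03801.
D = 5.293 × (0.7117 − 0.03801) + 0.340 × 0.03801 = 3.566 + 0.01292 = 3.579 mg/L.
DO = C_s − D = 11.1 − 3.579 = 7.521 mg/L.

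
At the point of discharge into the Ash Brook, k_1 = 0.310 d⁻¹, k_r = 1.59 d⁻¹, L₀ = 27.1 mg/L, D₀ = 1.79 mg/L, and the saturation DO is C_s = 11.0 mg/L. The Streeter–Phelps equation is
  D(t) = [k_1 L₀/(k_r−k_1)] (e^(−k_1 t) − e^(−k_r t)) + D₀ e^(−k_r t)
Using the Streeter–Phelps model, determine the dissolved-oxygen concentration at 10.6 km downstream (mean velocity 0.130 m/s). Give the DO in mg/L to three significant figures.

DO ≈ 7.17 mg/L

Travel time t = x/v = 10.6 km / (0.130 m/s) = 10600 m / 0.130 m/s = 81540 s = 0.9437 d.
k_1 L₀/(k_r−k_1) = 0.310×27.1/(1.59−0.310) = 8.401/1.280 = 6.563 mg/L.
e^(−k_1 t) = e^(−0.310×0.9437) = 0.7464; e^(−k_r t) = e^(−1.59×0.9437) = 0.2230.
D = 6.563 × (0.7464 − 0.2230) + 1.79 × 0.2230 = 3.435 + 0.3992 = 3.834 mg/L.
DO = C_s − D = 11.0 − 3.834 = 7.166 mg/L.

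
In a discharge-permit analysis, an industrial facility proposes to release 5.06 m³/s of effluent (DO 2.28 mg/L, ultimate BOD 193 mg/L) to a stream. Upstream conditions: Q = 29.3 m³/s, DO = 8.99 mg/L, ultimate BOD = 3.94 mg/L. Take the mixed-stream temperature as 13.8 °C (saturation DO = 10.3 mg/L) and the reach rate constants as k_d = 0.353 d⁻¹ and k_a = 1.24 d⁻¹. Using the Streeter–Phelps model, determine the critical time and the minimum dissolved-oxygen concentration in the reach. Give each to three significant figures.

t_c ≈ 1.19 d; minimum DO ≈ 4.36 mg/L

Mixed DO = (29.3×8.99 + 5.06×2.28)/(29.3+5.06) = 274.9/34.36 = 8.002 mg/L.
Mixed L₀ = (29.3×3.94 + 5.06×193)/(34.36) = 1092/34.36 = 31.78 mg/L.
Initial deficit D₀ = C_s − DO₀ = 10.3 − 8.002 = 2.298 mg/L.
t_c = (1/0.8870) ln[(1.24/0.353)(1 − 2.298×0.8870/(0.353×31.78))] = 1.127 × ln(2.874) = 1.190 d.
D_c = (0.353/1.24) × 31.78 × e^(−0.353×1.190) = 0.2847 × 31.78 × 0.6569 = 5.943 mg/L.
Minimum DO = 10.3 − 5.943 = 4.357 mg/L.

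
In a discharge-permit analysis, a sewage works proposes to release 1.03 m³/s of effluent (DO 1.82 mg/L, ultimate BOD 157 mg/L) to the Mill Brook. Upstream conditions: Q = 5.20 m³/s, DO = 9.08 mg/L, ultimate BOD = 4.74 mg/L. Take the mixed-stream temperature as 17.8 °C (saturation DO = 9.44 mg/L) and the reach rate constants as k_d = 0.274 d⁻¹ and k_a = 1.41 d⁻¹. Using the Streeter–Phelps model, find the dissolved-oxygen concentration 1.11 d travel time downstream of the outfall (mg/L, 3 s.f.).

Mixed DO = (5.20×9.08 + 1.03×1.82)/(5.20+1.03) = 49.09/6.230 = 7.880 mg/L.
Mixed L₀ = (5.20×4.74 + 1.03×157)/(6.230) = 186.4/6.230 = 29.91 mg/L.
Initial deficit D₀ = C_s − DO₀ = 9.44 − 7.880 = 1.560 mg/L.
D(1.11) = [0.274×29.91/(1.41−0.274)](e^(−0.274×1.11) − e^(−1.41×1.11)) + 1.560 e^(−1.41×1.11)
= 7.215 × (0.7378 − 0.2091) + 1.560 × 0.2091 = 4.141 mg/L.
DO = 9.44 − 4.141 = 5.299 mg/L.

DO ≈ 5.30 mg/L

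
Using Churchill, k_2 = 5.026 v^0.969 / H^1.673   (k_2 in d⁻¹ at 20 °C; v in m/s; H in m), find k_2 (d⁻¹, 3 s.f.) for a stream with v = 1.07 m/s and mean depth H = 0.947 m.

k_2 ≈ 5.88 d⁻¹

k_2 = 5.026 × 1.07^0.969 / 0.947^1.673 = 5.026 × 1.068 / 0.9129 = 5.878 d⁻¹.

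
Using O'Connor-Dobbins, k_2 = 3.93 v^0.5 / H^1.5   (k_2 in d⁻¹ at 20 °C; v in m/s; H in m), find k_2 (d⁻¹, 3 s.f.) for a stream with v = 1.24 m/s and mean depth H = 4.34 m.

k_2 = 3.93 × 1.24^0.5 / 4.34^1.5 = 3.93 × 1.114 / 9.041 = 0.4840 d⁻¹.

k_2 ≈ 0.484 d⁻¹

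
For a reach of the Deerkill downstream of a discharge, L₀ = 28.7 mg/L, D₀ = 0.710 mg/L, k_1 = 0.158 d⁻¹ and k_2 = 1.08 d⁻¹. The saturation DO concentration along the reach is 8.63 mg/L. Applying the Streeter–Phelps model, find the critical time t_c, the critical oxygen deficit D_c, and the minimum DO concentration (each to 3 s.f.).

t_c = [1/(k_2−k_1)] ln[(k_2/k_1)(1 − D₀(k_2−k_1)/(k_1 L₀))]
= [1/(1.08−0.158)] ln[(1.08/0.158)(1 − 0.710×0.9220/(0.158×28.7))]
= (1/0.9220) ln[6.835 × 0.8556] = 1.085 × ln(5.849) = 1.085 × 1.766 = 1.916 d.
D_c = (k_1/k_2) L₀ e^(−k_1 t_c) = (0.158/1.08) × 28.7 × e^(−0.158×1.916) = 0.1463 × 28.7 × 0.7388 = 3.102 mg/L.
Minimum DO = C_s − D_c = 8.63 − 3.102 = 5.528 mg/L.

t_c ≈ 1.92 d; D_c ≈ 3.10 mg/L; min DO ≈ 5.53 mg/L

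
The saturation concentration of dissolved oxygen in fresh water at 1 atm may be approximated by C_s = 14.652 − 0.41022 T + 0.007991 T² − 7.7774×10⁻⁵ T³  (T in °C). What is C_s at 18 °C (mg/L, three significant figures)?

C_s ≈ 9.40 mg/L

C_s = 14.652 − 0.41022×18 + 0.007991×18² − 7.7774×10⁻⁵×18³ = 9.404 mg/L.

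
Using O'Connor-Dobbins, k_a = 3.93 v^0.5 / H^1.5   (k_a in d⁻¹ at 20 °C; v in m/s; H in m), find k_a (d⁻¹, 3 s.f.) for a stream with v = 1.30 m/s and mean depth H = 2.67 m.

k_a ≈ 1.03 d⁻¹

k_a = 3.93 × 1.30^0.5 / 2.67^1.5 = 3.93 × 1.140 / 4.363 = 1.027 d⁻¹.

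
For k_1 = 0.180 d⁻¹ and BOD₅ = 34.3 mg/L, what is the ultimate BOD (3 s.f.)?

L₀ ≈ 57.8 mg/L

BOD₅ = L₀(1 − e^(−5k_1)) ⇒ L₀ = BOD₅ / (1 − e^(−5×0.180))
= 34.3 / (1 − 0.4066) = 34.3 / 0.5934 = 57.80 mg/L.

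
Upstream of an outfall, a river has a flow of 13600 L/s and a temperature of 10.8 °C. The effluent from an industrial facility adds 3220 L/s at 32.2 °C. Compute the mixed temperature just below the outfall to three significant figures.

14.9 °C

Flow-weighted mixing: C = (Q_r C_r + Q_w C_w)/(Q_r + Q_w)
= (13600×10.8 + 3220×32.2)/(13600 + 3220) = 250600/16820 = 14.90 °C.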